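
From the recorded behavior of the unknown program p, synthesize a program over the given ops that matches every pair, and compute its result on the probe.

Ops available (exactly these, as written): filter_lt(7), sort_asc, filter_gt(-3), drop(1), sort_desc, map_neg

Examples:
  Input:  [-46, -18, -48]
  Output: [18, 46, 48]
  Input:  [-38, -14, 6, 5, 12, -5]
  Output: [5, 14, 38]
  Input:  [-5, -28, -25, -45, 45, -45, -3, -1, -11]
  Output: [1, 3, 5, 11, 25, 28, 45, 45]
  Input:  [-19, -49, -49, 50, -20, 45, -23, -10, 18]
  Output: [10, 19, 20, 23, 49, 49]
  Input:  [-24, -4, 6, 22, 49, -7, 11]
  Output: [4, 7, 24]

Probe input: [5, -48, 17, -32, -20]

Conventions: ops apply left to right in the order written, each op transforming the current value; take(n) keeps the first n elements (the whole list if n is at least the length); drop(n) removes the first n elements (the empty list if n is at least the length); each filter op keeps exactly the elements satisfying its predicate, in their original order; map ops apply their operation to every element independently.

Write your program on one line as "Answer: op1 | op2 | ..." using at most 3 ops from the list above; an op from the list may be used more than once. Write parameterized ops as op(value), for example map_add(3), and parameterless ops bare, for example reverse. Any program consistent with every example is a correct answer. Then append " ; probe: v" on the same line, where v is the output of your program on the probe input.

map_neg | sort_asc | filter_gt(-3) ; probe: [20, 32, 48]

Check, running the answer program on each example:
  [-46, -18, -48] -> [46, 18, 48] -> [18, 46, 48] -> [18, 46, 48]
  [-38, -14, 6, 5, 12, -5] -> [38, 14, -6, -5, -12, 5] -> [-12, -6, -5, 5, 14, 38] -> [5, 14, 38]
  [-5, -28, -25, -45, 45, -45, -3, -1, -11] -> [5, 28, 25, 45, -45, 45, 3, 1, 11] -> [-45, 1, 3, 5, 11, 25, 28, 45, 45] -> [1, 3, 5, 11, 25, 28, 45, 45]
  [-19, -49, -49, 50, -20, 45, -23, -10, 18] -> [19, 49, 49, -50, 20, -45, 23, 10, -18] -> [-50, -45, -18, 10, 19, 20, 23, 49, 49] -> [10, 19, 20, 23, 49, 49]
  [-24, -4, 6, 22, 49, -7, 11] -> [24, 4, -6, -22, -49, 7, -11] -> [-49, -22, -11, -6, 4, 7, 24] -> [4, 7, 24]
  probe: [5, -48, 17, -32, -20] -> [-5, 48, -17, 32, 20] -> [-17, -5, 20, 32, 48] -> [20, 32, 48]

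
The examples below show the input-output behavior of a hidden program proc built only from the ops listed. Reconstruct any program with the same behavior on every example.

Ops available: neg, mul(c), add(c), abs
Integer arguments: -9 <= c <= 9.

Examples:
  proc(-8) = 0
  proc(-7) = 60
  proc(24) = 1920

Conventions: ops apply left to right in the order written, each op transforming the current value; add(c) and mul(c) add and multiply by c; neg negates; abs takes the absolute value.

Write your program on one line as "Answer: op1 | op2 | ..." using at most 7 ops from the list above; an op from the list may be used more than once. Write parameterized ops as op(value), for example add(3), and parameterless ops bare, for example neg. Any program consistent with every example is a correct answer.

neg | add(-8) | abs | mul(-5) | mul(-4) | mul(3)

Check, running the answer program on each example:
  -8 -> 8 -> 0 -> 0 -> 0 -> 0 -> 0
  -7 -> 7 -> -1 -> 1 -> -5 -> 20 -> 60
  24 -> -24 -> -32 -> 32 -> -160 -> 640 -> 1920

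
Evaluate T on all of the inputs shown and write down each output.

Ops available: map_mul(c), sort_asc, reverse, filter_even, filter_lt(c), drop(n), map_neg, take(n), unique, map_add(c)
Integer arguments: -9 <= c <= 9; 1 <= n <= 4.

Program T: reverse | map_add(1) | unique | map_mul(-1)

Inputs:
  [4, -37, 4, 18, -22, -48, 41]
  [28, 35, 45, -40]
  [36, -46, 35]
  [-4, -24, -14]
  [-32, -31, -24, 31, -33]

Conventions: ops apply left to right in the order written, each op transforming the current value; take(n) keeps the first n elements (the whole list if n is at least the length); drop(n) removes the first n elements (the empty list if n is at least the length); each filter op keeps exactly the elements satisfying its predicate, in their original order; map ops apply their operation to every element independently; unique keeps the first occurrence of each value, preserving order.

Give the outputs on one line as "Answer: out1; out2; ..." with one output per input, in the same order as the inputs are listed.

Execution, op by op:
  [4, -37, 4, 18, -22, -48, 41] -> [41, -48, -22, 18, 4, -37, 4] -> [42, -47, -21, 19, 5, -36, 5] -> [42, -47, -21, 19, 5, -36] -> [-42, 47, 21, -19, -5, 36]
  [28, 35, 45, -40] -> [-40, 45, 35, 28] -> [-39, 46, 36, 29] -> [-39, 46, 36, 29] -> [39, -46, -36, -29]
  [36, -46, 35] -> [35, -46, 36] -> [36, -45, 37] -> [36, -45, 37] -> [-36, 45, -37]
  [-4, -24, -14] -> [-14, -24, -4] -> [-13, -23, -3] -> [-13, -23, -3] -> [13, 23, 3]
  [-32, -31, -24, 31, -33] -> [-33, 31, -24, -31, -32] -> [-32, 32, -23, -30, -31] -> [-32, 32, -23, -30, -31] -> [32, -32, 23, 30, 31]

[-42, 47, 21, -19, -5, 36]; [39, -46, -36, -29]; [-36, 45, -37]; [13, 23, 3]; [32, -32, 23, 30, 31]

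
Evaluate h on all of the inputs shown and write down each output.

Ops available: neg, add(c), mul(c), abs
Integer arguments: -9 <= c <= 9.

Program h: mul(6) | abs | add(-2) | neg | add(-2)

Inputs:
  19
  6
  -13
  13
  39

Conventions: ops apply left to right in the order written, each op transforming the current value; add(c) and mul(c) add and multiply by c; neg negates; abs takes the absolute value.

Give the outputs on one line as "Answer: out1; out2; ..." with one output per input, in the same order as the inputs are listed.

-114; -36; -78; -78; -234

Execution, op by op:
  19 -> 114 -> 114 -> 112 -> -112 -> -114
  6 -> 36 -> 36 -> 34 -> -34 -> -36
  -13 -> -78 -> 78 -> 76 -> -76 -> -78
  13 -> 78 -> 78 -> 76 -> -76 -> -78
  39 -> 234 -> 234 -> 232 -> -232 -> -234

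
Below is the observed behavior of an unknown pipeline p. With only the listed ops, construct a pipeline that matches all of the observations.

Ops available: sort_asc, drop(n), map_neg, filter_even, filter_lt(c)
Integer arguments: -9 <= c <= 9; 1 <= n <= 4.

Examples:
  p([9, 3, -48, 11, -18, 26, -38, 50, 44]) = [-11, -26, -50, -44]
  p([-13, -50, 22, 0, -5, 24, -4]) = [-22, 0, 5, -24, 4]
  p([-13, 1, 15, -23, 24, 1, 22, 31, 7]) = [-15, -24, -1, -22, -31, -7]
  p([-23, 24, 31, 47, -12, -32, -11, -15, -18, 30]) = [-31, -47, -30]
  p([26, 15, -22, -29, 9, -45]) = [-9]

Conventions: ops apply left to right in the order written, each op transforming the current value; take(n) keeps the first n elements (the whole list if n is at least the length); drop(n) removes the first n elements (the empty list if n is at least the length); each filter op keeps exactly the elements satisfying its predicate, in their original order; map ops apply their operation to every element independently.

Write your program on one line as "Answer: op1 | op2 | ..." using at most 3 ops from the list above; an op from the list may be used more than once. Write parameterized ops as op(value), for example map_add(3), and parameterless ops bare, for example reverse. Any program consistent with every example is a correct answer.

drop(2) | map_neg | filter_lt(9)

Check, running the answer program on each example:
  [9, 3, -48, 11, -18, 26, -38, 50, 44] -> [-48, 11, -18, 26, -38, 50, 44] -> [48, -11, 18, -26, 38, -50, -44] -> [-11, -26, -50, -44]
  [-13, -50, 22, 0, -5, 24, -4] -> [22, 0, -5, 24, -4] -> [-22, 0, 5, -24, 4] -> [-22, 0, 5, -24, 4]
  [-13, 1, 15, -23, 24, 1, 22, 31, 7] -> [15, -23, 24, 1, 22, 31, 7] -> [-15, 23, -24, -1, -22, -31, -7] -> [-15, -24, -1, -22, -31, -7]
  [-23, 24, 31, 47, -12, -32, -11, -15, -18, 30] -> [31, 47, -12, -32, -11, -15, -18, 30] -> [-31, -47, 12, 32, 11, 15, 18, -30] -> [-31, -47, -30]
  [26, 15, -22, -29, 9, -45] -> [-22, -29, 9, -45] -> [22, 29, -9, 45] -> [-9]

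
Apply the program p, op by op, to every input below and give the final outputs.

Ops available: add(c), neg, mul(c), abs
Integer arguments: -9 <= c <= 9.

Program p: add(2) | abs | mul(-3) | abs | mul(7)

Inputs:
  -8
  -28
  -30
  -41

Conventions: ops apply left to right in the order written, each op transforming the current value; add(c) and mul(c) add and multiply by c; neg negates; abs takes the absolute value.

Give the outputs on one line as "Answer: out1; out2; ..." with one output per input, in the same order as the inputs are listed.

Execution, op by op:
  -8 -> -6 -> 6 -> -18 -> 18 -> 126
  -28 -> -26 -> 26 -> -78 -> 78 -> 546
  -30 -> -28 -> 28 -> -84 -> 84 -> 588
  -41 -> -39 -> 39 -> -117 -> 117 -> 819

126; 546; 588; 819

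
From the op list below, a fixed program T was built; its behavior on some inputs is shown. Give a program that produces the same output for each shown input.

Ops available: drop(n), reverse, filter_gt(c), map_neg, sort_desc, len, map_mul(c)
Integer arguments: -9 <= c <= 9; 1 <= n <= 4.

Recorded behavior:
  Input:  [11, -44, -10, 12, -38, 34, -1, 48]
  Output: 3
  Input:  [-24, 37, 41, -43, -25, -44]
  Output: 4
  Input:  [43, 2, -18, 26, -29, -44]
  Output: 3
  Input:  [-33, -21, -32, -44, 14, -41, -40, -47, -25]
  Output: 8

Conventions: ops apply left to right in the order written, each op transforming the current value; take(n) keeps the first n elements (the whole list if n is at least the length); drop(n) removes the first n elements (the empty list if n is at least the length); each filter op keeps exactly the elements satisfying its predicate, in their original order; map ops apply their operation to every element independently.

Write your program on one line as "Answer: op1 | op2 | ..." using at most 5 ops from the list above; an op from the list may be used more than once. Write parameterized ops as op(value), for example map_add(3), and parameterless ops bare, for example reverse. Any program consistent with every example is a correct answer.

map_neg | sort_desc | filter_gt(1) | reverse | len

Check, running the answer program on each example:
  [11, -44, -10, 12, -38, 34, -1, 48] -> [-11, 44, 10, -12, 38, -34, 1, -48] -> [44, 38, 10, 1, -11, -12, -34, -48] -> [44, 38, 10] -> [10, 38, 44] -> 3
  [-24, 37, 41, -43, -25, -44] -> [24, -37, -41, 43, 25, 44] -> [44, 43, 25, 24, -37, -41] -> [44, 43, 25, 24] -> [24, 25, 43, 44] -> 4
  [43, 2, -18, 26, -29, -44] -> [-43, -2, 18, -26, 29, 44] -> [44, 29, 18, -2, -26, -43] -> [44, 29, 18] -> [18, 29, 44] -> 3
  [-33, -21, -32, -44, 14, -41, -40, -47, -25] -> [33, 21, 32, 44, -14, 41, 40, 47, 25] -> [47, 44, 41, 40, 33, 32, 25, 21, -14] -> [47, 44, 41, 40, 33, 32, 25, 21] -> [21, 25, 32, 33, 40, 41, 44, 47] -> 8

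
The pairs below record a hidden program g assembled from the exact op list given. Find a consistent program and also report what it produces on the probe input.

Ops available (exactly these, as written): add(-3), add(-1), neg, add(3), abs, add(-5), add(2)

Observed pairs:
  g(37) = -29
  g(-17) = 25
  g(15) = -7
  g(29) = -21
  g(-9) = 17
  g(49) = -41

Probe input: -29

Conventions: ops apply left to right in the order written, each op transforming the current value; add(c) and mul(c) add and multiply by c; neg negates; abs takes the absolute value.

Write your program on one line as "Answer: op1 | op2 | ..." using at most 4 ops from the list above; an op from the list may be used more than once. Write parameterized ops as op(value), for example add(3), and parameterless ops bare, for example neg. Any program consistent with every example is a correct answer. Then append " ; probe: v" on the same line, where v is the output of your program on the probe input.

add(-5) | add(-3) | neg ; probe: 37

Check, running the answer program on each example:
  37 -> 32 -> 29 -> -29
  -17 -> -22 -> -25 -> 25
  15 -> 10 -> 7 -> -7
  29 -> 24 -> 21 -> -21
  -9 -> -14 -> -17 -> 17
  49 -> 44 -> 41 -> -41
  probe: -29 -> -34 -> -37 -> 37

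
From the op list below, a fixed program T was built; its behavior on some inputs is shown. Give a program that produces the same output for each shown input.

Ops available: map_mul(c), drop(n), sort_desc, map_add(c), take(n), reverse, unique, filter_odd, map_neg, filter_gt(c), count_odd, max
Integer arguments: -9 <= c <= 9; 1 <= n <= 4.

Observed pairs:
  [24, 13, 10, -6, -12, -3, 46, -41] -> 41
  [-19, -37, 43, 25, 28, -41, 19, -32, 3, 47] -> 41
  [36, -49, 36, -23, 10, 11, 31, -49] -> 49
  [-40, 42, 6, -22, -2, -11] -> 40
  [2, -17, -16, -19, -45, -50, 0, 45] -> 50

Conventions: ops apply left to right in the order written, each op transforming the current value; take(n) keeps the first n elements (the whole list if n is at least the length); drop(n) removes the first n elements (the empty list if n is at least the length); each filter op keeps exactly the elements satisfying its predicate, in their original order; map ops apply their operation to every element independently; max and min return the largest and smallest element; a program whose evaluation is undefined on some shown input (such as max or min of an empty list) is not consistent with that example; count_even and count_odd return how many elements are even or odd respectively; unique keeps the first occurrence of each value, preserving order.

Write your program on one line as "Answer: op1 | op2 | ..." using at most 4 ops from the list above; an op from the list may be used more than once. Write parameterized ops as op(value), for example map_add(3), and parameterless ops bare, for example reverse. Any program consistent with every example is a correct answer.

map_neg | reverse | filter_gt(0) | max

Check, running the answer program on each example:
  [24, 13, 10, -6, -12, -3, 46, -41] -> [-24, -13, -10, 6, 12, 3, -46, 41] -> [41, -46, 3, 12, 6, -10, -13, -24] -> [41, 3, 12, 6] -> 41
  [-19, -37, 43, 25, 28, -41, 19, -32, 3, 47] -> [19, 37, -43, -25, -28, 41, -19, 32, -3, -47] -> [-47, -3, 32, -19, 41, -28, -25, -43, 37, 19] -> [32, 41, 37, 19] -> 41
  [36, -49, 36, -23, 10, 11, 31, -49] -> [-36, 49, -36, 23, -10, -11, -31, 49] -> [49, -31, -11, -10, 23, -36, 49, -36] -> [49, 23, 49] -> 49
  [-40, 42, 6, -22, -2, -11] -> [40, -42, -6, 22, 2, 11] -> [11, 2, 22, -6, -42, 40] -> [11, 2, 22, 40] -> 40
  [2, -17, -16, -19, -45, -50, 0, 45] -> [-2, 17, 16, 19, 45, 50, 0, -45] -> [-45, 0, 50, 45, 19, 16, 17, -2] -> [50, 45, 19, 16, 17] -> 50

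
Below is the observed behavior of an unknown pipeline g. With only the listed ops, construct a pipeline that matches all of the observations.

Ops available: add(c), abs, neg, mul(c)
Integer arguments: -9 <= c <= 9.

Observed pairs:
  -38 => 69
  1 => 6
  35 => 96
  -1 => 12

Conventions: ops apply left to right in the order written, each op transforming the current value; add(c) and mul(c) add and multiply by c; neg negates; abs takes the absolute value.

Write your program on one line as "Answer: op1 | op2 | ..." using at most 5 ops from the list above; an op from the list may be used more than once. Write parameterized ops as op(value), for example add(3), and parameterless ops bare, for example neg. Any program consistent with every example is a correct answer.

add(6) | abs | add(-9) | mul(3) | abs

Check, running the answer program on each example:
  -38 -> -32 -> 32 -> 23 -> 69 -> 69
  1 -> 7 -> 7 -> -2 -> -6 -> 6
  35 -> 41 -> 41 -> 32 -> 96 -> 96
  -1 -> 5 -> 5 -> -4 -> -12 -> 12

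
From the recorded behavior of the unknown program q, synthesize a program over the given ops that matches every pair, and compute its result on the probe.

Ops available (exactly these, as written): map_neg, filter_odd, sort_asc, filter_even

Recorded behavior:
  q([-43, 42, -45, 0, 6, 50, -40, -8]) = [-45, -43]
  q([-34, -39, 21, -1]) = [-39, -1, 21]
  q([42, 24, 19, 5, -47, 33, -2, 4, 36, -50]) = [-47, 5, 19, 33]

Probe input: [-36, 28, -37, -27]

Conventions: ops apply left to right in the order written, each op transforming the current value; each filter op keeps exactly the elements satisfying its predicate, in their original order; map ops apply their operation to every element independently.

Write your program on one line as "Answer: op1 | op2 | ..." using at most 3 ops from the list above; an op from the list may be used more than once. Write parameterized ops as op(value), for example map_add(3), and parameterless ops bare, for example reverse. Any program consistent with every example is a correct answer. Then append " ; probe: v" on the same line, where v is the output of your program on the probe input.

filter_odd | sort_asc ; probe: [-37, -27]

Check, running the answer program on each example:
  [-43, 42, -45, 0, 6, 50, -40, -8] -> [-43, -45] -> [-45, -43]
  [-34, -39, 21, -1] -> [-39, 21, -1] -> [-39, -1, 21]
  [42, 24, 19, 5, -47, 33, -2, 4, 36, -50] -> [19, 5, -47, 33] -> [-47, 5, 19, 33]
  probe: [-36, 28, -37, -27] -> [-37, -27] -> [-37, -27]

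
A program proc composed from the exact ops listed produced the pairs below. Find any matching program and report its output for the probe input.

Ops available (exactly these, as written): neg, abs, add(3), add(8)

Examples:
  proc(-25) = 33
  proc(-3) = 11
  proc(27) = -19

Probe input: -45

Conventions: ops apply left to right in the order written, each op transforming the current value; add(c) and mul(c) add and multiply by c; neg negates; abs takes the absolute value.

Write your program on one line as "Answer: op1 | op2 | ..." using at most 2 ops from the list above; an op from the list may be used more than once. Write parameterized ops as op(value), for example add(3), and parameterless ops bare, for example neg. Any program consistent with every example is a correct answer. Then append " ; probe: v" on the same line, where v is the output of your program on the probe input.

neg | add(8) ; probe: 53

Check, running the answer program on each example:
  -25 -> 25 -> 33
  -3 -> 3 -> 11
  27 -> -27 -> -19
  probe: -45 -> 45 -> 53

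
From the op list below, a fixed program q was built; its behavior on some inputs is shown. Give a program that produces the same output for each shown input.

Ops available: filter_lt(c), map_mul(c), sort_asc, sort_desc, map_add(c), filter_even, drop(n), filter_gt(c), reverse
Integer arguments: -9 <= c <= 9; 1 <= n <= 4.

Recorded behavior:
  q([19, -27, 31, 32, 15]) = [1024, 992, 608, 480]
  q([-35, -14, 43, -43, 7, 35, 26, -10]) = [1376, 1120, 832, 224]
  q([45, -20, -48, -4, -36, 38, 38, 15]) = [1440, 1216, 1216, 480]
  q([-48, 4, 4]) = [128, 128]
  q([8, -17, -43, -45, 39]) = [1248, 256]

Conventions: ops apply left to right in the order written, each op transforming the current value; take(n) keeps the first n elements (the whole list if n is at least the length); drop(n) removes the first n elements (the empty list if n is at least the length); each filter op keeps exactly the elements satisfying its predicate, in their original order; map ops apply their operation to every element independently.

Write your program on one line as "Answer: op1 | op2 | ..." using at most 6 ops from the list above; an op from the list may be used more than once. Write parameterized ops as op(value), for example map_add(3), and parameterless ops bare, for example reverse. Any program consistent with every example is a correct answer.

filter_gt(1) | sort_desc | sort_asc | map_mul(-4) | sort_asc | map_mul(-8)

Check, running the answer program on each example:
  [19, -27, 31, 32, 15] -> [19, 31, 32, 15] -> [32, 31, 19, 15] -> [15, 19, 31, 32] -> [-60, -76, -124, -128] -> [-128, -124, -76, -60] -> [1024, 992, 608, 480]
  [-35, -14, 43, -43, 7, 35, 26, -10] -> [43, 7, 35, 26] -> [43, 35, 26, 7] -> [7, 26, 35, 43] -> [-28, -104, -140, -172] -> [-172, -140, -104, -28] -> [1376, 1120, 832, 224]
  [45, -20, -48, -4, -36, 38, 38, 15] -> [45, 38, 38, 15] -> [45, 38, 38, 15] -> [15, 38, 38, 45] -> [-60, -152, -152, -180] -> [-180, -152, -152, -60] -> [1440, 1216, 1216, 480]
  [-48, 4, 4] -> [4, 4] -> [4, 4] -> [4, 4] -> [-16, -16] -> [-16, -16] -> [128, 128]
  [8, -17, -43, -45, 39] -> [8, 39] -> [39, 8] -> [8, 39] -> [-32, -156] -> [-156, -32] -> [1248, 256]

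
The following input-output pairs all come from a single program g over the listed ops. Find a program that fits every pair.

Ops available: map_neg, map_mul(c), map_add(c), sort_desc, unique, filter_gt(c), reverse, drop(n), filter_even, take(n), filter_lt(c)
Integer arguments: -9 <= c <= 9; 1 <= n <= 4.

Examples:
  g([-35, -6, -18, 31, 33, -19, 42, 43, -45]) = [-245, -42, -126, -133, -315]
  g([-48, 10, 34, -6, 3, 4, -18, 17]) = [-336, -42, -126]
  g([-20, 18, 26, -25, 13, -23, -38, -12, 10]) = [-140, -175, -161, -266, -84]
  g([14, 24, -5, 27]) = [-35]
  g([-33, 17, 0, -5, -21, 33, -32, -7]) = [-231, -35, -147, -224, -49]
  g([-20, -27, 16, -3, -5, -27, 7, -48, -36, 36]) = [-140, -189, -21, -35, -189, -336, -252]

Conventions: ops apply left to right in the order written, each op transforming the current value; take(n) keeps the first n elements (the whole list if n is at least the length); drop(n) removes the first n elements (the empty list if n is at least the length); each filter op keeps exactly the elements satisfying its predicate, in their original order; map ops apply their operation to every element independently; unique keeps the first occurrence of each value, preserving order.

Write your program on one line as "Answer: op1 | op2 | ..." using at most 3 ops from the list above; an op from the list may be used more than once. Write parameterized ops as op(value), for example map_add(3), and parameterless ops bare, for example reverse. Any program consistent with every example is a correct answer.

filter_lt(-1) | map_neg | map_mul(-7)

Check, running the answer program on each example:
  [-35, -6, -18, 31, 33, -19, 42, 43, -45] -> [-35, -6, -18, -19, -45] -> [35, 6, 18, 19, 45] -> [-245, -42, -126, -133, -315]
  [-48, 10, 34, -6, 3, 4, -18, 17] -> [-48, -6, -18] -> [48, 6, 18] -> [-336, -42, -126]
  [-20, 18, 26, -25, 13, -23, -38, -12, 10] -> [-20, -25, -23, -38, -12] -> [20, 25, 23, 38, 12] -> [-140, -175, -161, -266, -84]
  [14, 24, -5, 27] -> [-5] -> [5] -> [-35]
  [-33, 17, 0, -5, -21, 33, -32, -7] -> [-33, -5, -21, -32, -7] -> [33, 5, 21, 32, 7] -> [-231, -35, -147, -224, -49]
  [-20, -27, 16, -3, -5, -27, 7, -48, -36, 36] -> [-20, -27, -3, -5, -27, -48, -36] -> [20, 27, 3, 5, 27, 48, 36] -> [-140, -189, -21, -35, -189, -336, -252]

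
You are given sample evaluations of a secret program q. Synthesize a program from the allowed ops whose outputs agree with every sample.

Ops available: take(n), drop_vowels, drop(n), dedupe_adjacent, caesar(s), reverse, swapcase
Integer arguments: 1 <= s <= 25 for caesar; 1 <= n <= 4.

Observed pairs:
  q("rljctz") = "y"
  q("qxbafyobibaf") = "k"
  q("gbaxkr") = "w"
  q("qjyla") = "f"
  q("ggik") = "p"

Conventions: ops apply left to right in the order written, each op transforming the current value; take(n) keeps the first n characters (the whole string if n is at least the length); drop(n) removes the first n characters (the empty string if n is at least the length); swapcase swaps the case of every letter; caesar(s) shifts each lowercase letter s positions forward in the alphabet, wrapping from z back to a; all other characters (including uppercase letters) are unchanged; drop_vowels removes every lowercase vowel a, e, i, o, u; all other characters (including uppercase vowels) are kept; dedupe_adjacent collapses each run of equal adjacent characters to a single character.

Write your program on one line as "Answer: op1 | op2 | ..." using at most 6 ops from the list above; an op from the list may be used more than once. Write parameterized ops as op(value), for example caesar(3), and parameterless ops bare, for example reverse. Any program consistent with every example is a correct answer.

caesar(5) | reverse | dedupe_adjacent | drop_vowels | take(1)

Check, running the answer program on each example:
  "rljctz" -> "wqohye" -> "eyhoqw" -> "eyhoqw" -> "yhqw" -> "y"
  "qxbafyobibaf" -> "vcgfkdtgngfk" -> "kfgngtdkfgcv" -> "kfgngtdkfgcv" -> "kfgngtdkfgcv" -> "k"
  "gbaxkr" -> "lgfcpw" -> "wpcfgl" -> "wpcfgl" -> "wpcfgl" -> "w"
  "qjyla" -> "vodqf" -> "fqdov" -> "fqdov" -> "fqdv" -> "f"
  "ggik" -> "llnp" -> "pnll" -> "pnl" -> "pnl" -> "p"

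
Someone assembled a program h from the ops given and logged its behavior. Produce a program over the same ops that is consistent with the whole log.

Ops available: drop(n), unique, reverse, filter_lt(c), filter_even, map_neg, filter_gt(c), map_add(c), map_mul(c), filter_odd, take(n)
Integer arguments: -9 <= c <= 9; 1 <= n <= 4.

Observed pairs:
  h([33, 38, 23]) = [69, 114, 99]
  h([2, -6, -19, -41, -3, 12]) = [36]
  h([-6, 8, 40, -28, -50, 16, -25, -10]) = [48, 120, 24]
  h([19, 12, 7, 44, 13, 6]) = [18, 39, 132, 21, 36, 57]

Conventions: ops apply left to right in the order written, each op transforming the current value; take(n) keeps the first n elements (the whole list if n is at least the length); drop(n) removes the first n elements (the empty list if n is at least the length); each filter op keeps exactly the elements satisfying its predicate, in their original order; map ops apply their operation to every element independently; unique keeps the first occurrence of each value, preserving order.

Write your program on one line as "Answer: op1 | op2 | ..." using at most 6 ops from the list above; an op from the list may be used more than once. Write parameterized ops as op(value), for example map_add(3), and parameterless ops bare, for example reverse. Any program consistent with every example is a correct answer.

reverse | map_neg | filter_lt(5) | map_mul(3) | filter_lt(-6) | map_neg

Check, running the answer program on each example:
  [33, 38, 23] -> [23, 38, 33] -> [-23, -38, -33] -> [-23, -38, -33] -> [-69, -114, -99] -> [-69, -114, -99] -> [69, 114, 99]
  [2, -6, -19, -41, -3, 12] -> [12, -3, -41, -19, -6, 2] -> [-12, 3, 41, 19, 6, -2] -> [-12, 3, -2] -> [-36, 9, -6] -> [-36] -> [36]
  [-6, 8, 40, -28, -50, 16, -25, -10] -> [-10, -25, 16, -50, -28, 40, 8, -6] -> [10, 25, -16, 50, 28, -40, -8, 6] -> [-16, -40, -8] -> [-48, -120, -24] -> [-48, -120, -24] -> [48, 120, 24]
  [19, 12, 7, 44, 13, 6] -> [6, 13, 44, 7, 12, 19] -> [-6, -13, -44, -7, -12, -19] -> [-6, -13, -44, -7, -12, -19] -> [-18, -39, -132, -21, -36, -57] -> [-18, -39, -132, -21, -36, -57] -> [18, 39, 132, 21, 36, 57]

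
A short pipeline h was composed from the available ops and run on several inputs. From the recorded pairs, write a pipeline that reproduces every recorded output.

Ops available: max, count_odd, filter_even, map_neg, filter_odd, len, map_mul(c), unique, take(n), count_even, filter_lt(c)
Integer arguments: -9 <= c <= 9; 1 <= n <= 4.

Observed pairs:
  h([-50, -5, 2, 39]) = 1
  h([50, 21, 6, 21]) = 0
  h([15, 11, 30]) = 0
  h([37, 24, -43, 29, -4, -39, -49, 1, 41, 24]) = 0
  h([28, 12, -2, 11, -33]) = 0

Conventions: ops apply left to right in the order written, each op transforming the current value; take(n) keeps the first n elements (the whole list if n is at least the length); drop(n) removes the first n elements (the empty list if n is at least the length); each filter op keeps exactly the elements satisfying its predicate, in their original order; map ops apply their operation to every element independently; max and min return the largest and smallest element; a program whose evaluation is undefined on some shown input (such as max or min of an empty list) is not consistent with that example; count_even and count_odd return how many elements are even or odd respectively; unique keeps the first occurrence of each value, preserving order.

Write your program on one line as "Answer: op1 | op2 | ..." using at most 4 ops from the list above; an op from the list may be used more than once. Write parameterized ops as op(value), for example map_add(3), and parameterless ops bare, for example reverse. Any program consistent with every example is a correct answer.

take(2) | take(1) | filter_lt(1) | len

Check, running the answer program on each example:
  [-50, -5, 2, 39] -> [-50, -5] -> [-50] -> [-50] -> 1
  [50, 21, 6, 21] -> [50, 21] -> [50] -> [] -> 0
  [15, 11, 30] -> [15, 11] -> [15] -> [] -> 0
  [37, 24, -43, 29, -4, -39, -49, 1, 41, 24] -> [37, 24] -> [37] -> [] -> 0
  [28, 12, -2, 11, -33] -> [28, 12] -> [28] -> [] -> 0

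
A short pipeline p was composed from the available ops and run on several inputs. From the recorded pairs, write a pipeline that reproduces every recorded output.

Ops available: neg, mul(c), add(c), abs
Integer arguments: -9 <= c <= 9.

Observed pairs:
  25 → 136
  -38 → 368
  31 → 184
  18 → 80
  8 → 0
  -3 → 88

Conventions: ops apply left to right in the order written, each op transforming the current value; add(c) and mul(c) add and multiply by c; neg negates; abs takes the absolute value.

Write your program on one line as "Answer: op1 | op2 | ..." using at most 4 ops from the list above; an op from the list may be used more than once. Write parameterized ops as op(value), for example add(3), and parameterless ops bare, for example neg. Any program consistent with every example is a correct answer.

add(-8) | abs | mul(8)

Check, running the answer program on each example:
  25 -> 17 -> 17 -> 136
  -38 -> -46 -> 46 -> 368
  31 -> 23 -> 23 -> 184
  18 -> 10 -> 10 -> 80
  8 -> 0 -> 0 -> 0
  -3 -> -11 -> 11 -> 88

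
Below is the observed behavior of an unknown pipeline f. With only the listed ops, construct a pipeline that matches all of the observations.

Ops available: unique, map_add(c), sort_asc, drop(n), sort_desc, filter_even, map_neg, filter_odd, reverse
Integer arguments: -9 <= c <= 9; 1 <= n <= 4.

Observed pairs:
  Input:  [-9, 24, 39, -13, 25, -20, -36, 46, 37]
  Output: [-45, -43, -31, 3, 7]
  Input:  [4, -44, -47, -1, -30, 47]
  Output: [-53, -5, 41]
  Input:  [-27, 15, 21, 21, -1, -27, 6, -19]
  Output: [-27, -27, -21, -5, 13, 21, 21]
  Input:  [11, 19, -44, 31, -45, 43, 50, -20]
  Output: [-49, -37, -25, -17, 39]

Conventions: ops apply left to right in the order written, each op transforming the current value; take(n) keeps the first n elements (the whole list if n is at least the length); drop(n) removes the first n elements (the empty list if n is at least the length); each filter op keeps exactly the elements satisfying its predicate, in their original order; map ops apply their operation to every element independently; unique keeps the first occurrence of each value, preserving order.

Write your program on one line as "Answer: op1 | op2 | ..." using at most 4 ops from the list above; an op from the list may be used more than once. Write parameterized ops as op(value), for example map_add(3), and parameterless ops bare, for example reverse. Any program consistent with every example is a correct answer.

sort_desc | filter_odd | map_add(6) | map_neg

Check, running the answer program on each example:
  [-9, 24, 39, -13, 25, -20, -36, 46, 37] -> [46, 39, 37, 25, 24, -9, -13, -20, -36] -> [39, 37, 25, -9, -13] -> [45, 43, 31, -3, -7] -> [-45, -43, -31, 3, 7]
  [4, -44, -47, -1, -30, 47] -> [47, 4, -1, -30, -44, -47] -> [47, -1, -47] -> [53, 5, -41] -> [-53, -5, 41]
  [-27, 15, 21, 21, -1, -27, 6, -19] -> [21, 21, 15, 6, -1, -19, -27, -27] -> [21, 21, 15, -1, -19, -27, -27] -> [27, 27, 21, 5, -13, -21, -21] -> [-27, -27, -21, -5, 13, 21, 21]
  [11, 19, -44, 31, -45, 43, 50, -20] -> [50, 43, 31, 19, 11, -20, -44, -45] -> [43, 31, 19, 11, -45] -> [49, 37, 25, 17, -39] -> [-49, -37, -25, -17, 39]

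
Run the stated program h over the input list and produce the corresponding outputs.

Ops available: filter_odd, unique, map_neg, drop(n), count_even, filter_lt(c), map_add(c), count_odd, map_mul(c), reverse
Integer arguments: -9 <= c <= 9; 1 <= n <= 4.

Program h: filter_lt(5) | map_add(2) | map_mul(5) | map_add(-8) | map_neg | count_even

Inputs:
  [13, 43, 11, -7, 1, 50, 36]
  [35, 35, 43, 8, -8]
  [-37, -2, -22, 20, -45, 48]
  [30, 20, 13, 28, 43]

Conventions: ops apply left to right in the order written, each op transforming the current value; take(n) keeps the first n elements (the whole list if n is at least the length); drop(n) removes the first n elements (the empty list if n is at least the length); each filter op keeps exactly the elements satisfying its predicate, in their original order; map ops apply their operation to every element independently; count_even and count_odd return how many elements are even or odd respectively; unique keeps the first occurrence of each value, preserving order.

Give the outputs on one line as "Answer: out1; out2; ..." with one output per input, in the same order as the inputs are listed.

Execution, op by op:
  [13, 43, 11, -7, 1, 50, 36] -> [-7, 1] -> [-5, 3] -> [-25, 15] -> [-33, 7] -> [33, -7] -> 0
  [35, 35, 43, 8, -8] -> [-8] -> [-6] -> [-30] -> [-38] -> [38] -> 1
  [-37, -2, -22, 20, -45, 48] -> [-37, -2, -22, -45] -> [-35, 0, -20, -43] -> [-175, 0, -100, -215] -> [-183, -8, -108, -223] -> [183, 8, 108, 223] -> 2
  [30, 20, 13, 28, 43] -> [] -> [] -> [] -> [] -> [] -> 0

0; 1; 2; 0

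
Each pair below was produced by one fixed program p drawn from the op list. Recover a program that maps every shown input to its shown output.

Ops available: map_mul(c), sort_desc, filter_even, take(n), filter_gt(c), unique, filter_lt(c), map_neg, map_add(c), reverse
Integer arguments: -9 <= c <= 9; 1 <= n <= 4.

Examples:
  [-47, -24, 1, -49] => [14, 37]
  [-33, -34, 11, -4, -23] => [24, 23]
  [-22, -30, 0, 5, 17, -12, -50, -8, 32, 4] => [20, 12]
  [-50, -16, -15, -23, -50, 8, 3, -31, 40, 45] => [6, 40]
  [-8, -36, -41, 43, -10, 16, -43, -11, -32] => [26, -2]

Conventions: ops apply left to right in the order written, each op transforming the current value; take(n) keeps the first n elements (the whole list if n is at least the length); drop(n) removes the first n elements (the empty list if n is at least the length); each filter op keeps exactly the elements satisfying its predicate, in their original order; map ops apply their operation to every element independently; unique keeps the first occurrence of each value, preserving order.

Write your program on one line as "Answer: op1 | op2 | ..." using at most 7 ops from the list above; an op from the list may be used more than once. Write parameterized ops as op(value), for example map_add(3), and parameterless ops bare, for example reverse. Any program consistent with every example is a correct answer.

unique | take(2) | map_add(4) | reverse | map_neg | map_add(-6)

Check, running the answer program on each example:
  [-47, -24, 1, -49] -> [-47, -24, 1, -49] -> [-47, -24] -> [-43, -20] -> [-20, -43] -> [20, 43] -> [14, 37]
  [-33, -34, 11, -4, -23] -> [-33, -34, 11, -4, -23] -> [-33, -34] -> [-29, -30] -> [-30, -29] -> [30, 29] -> [24, 23]
  [-22, -30, 0, 5, 17, -12, -50, -8, 32, 4] -> [-22, -30, 0, 5, 17, -12, -50, -8, 32, 4] -> [-22, -30] -> [-18, -26] -> [-26, -18] -> [26, 18] -> [20, 12]
  [-50, -16, -15, -23, -50, 8, 3, -31, 40, 45] -> [-50, -16, -15, -23, 8, 3, -31, 40, 45] -> [-50, -16] -> [-46, -12] -> [-12, -46] -> [12, 46] -> [6, 40]
  [-8, -36, -41, 43, -10, 16, -43, -11, -32] -> [-8, -36, -41, 43, -10, 16, -43, -11, -32] -> [-8, -36] -> [-4, -32] -> [-32, -4] -> [32, 4] -> [26, -2]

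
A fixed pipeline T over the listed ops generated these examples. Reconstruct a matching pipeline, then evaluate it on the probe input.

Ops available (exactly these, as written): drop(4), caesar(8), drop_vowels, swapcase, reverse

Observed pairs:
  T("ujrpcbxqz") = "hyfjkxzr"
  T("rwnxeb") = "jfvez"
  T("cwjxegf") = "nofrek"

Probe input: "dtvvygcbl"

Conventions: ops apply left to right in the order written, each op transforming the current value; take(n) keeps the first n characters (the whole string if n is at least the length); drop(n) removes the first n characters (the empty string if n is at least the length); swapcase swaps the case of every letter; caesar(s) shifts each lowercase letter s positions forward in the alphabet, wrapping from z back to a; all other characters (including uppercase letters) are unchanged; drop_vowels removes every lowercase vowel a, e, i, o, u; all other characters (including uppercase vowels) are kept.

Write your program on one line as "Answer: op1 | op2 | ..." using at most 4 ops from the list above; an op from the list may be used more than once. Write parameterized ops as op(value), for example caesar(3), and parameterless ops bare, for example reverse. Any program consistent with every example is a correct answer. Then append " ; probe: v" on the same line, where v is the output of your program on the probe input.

drop_vowels | reverse | caesar(8) ; probe: "tjkogddbl"

Check, running the answer program on each example:
  "ujrpcbxqz" -> "jrpcbxqz" -> "zqxbcprj" -> "hyfjkxzr"
  "rwnxeb" -> "rwnxb" -> "bxnwr" -> "jfvez"
  "cwjxegf" -> "cwjxgf" -> "fgxjwc" -> "nofrek"
  probe: "dtvvygcbl" -> "dtvvygcbl" -> "lbcgyvvtd" -> "tjkogddbl"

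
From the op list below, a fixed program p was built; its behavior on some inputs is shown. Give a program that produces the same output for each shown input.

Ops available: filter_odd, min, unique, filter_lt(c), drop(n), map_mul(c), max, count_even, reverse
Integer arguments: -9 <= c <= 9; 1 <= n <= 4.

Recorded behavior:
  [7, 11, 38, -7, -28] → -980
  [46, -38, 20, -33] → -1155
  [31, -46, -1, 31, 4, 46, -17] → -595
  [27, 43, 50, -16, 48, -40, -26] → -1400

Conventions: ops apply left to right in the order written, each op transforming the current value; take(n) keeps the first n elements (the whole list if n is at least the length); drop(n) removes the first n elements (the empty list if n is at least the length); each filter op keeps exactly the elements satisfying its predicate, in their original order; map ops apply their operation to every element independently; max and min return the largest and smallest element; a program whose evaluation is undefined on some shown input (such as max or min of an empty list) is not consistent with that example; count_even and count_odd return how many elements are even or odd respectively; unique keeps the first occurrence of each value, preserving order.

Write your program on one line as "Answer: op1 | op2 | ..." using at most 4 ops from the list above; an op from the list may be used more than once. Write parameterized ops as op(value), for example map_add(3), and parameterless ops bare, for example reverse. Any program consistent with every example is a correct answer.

map_mul(-7) | map_mul(-5) | drop(3) | min

Check, running the answer program on each example:
  [7, 11, 38, -7, -28] -> [-49, -77, -266, 49, 196] -> [245, 385, 1330, -245, -980] -> [-245, -980] -> -980
  [46, -38, 20, -33] -> [-322, 266, -140, 231] -> [1610, -1330, 700, -1155] -> [-1155] -> -1155
  [31, -46, -1, 31, 4, 46, -17] -> [-217, 322, 7, -217, -28, -322, 119] -> [1085, -1610, -35, 1085, 140, 1610, -595] -> [1085, 140, 1610, -595] -> -595
  [27, 43, 50, -16, 48, -40, -26] -> [-189, -301, -350, 112, -336, 280, 182] -> [945, 1505, 1750, -560, 1680, -1400, -910] -> [-560, 1680, -1400, -910] -> -1400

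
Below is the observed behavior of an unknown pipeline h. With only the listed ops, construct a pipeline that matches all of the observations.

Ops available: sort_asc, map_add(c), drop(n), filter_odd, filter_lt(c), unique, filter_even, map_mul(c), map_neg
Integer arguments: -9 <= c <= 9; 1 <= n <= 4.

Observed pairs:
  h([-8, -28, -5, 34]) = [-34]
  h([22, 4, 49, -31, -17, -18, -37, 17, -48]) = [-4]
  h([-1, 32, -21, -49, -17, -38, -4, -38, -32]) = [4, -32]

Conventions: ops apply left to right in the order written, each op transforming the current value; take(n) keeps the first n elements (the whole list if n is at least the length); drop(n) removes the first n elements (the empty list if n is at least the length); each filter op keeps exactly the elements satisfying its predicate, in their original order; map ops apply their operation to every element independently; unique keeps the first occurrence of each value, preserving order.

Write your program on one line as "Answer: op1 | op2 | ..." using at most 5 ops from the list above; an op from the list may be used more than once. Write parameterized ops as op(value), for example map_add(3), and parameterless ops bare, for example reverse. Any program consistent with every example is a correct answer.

drop(1) | filter_even | sort_asc | map_neg | filter_lt(6)

Check, running the answer program on each example:
  [-8, -28, -5, 34] -> [-28, -5, 34] -> [-28, 34] -> [-28, 34] -> [28, -34] -> [-34]
  [22, 4, 49, -31, -17, -18, -37, 17, -48] -> [4, 49, -31, -17, -18, -37, 17, -48] -> [4, -18, -48] -> [-48, -18, 4] -> [48, 18, -4] -> [-4]
  [-1, 32, -21, -49, -17, -38, -4, -38, -32] -> [32, -21, -49, -17, -38, -4, -38, -32] -> [32, -38, -4, -38, -32] -> [-38, -38, -32, -4, 32] -> [38, 38, 32, 4, -32] -> [4, -32]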